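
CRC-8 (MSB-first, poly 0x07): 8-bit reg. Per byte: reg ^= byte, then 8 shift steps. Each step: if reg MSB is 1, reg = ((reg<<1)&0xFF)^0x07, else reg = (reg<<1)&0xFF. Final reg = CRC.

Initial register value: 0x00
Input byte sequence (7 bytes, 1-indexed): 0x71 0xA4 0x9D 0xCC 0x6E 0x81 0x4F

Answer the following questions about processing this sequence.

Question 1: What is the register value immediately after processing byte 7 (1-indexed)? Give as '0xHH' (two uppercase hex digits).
Answer: 0x28

Derivation:
After byte 1 (0x71): reg=0x50
After byte 2 (0xA4): reg=0xC2
After byte 3 (0x9D): reg=0x9A
After byte 4 (0xCC): reg=0xA5
After byte 5 (0x6E): reg=0x7F
After byte 6 (0x81): reg=0xF4
After byte 7 (0x4F): reg=0x28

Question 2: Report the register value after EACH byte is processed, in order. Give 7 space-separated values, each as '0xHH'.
0x50 0xC2 0x9A 0xA5 0x7F 0xF4 0x28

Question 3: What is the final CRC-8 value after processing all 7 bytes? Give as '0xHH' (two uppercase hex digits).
After byte 1 (0x71): reg=0x50
After byte 2 (0xA4): reg=0xC2
After byte 3 (0x9D): reg=0x9A
After byte 4 (0xCC): reg=0xA5
After byte 5 (0x6E): reg=0x7F
After byte 6 (0x81): reg=0xF4
After byte 7 (0x4F): reg=0x28

Answer: 0x28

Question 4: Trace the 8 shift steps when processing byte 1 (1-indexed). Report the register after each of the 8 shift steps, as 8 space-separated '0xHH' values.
Answer: 0xE2 0xC3 0x81 0x05 0x0A 0x14 0x28 0x50

Derivation:
Register before byte 1: 0x00
After XOR with byte 0x71: 0x71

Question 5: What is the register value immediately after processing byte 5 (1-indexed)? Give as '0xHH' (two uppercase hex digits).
Answer: 0x7F

Derivation:
After byte 1 (0x71): reg=0x50
After byte 2 (0xA4): reg=0xC2
After byte 3 (0x9D): reg=0x9A
After byte 4 (0xCC): reg=0xA5
After byte 5 (0x6E): reg=0x7F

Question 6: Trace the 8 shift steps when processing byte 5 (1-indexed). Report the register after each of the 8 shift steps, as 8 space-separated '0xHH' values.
After byte 1 (0x71): reg=0x50
After byte 2 (0xA4): reg=0xC2
After byte 3 (0x9D): reg=0x9A
After byte 4 (0xCC): reg=0xA5
Register before byte 5: 0xA5
After XOR with byte 0x6E: 0xCB

Answer: 0x91 0x25 0x4A 0x94 0x2F 0x5E 0xBC 0x7F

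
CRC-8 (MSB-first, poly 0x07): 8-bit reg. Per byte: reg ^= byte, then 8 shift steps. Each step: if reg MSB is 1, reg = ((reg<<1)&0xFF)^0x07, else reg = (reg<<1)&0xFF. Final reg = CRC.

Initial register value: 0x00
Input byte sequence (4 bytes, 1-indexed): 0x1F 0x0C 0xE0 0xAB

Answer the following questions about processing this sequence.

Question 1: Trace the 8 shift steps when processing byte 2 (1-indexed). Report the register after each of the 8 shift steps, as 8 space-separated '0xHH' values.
Answer: 0xA2 0x43 0x86 0x0B 0x16 0x2C 0x58 0xB0

Derivation:
After byte 1 (0x1F): reg=0x5D
Register before byte 2: 0x5D
After XOR with byte 0x0C: 0x51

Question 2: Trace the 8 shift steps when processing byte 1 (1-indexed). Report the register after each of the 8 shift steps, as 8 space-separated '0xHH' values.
Answer: 0x3E 0x7C 0xF8 0xF7 0xE9 0xD5 0xAD 0x5D

Derivation:
Register before byte 1: 0x00
After XOR with byte 0x1F: 0x1F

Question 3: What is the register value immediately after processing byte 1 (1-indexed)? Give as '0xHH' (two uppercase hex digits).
Answer: 0x5D

Derivation:
After byte 1 (0x1F): reg=0x5D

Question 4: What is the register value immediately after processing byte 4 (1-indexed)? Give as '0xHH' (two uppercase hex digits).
After byte 1 (0x1F): reg=0x5D
After byte 2 (0x0C): reg=0xB0
After byte 3 (0xE0): reg=0xB7
After byte 4 (0xAB): reg=0x54

Answer: 0x54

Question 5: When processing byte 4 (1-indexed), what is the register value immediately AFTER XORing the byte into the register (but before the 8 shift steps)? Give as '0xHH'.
Answer: 0x1C

Derivation:
Register before byte 4: 0xB7
Byte 4: 0xAB
0xB7 XOR 0xAB = 0x1C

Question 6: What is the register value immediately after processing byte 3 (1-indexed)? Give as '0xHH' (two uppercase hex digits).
After byte 1 (0x1F): reg=0x5D
After byte 2 (0x0C): reg=0xB0
After byte 3 (0xE0): reg=0xB7

Answer: 0xB7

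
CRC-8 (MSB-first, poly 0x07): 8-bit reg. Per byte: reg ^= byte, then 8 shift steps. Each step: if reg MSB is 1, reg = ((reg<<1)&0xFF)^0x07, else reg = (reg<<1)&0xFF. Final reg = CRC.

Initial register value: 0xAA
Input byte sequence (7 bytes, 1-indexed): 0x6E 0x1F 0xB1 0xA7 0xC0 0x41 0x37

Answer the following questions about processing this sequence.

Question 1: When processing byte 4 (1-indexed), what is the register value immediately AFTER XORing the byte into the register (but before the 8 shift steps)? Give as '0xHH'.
Answer: 0x0B

Derivation:
Register before byte 4: 0xAC
Byte 4: 0xA7
0xAC XOR 0xA7 = 0x0B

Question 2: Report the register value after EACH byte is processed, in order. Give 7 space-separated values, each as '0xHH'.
0x52 0xE4 0xAC 0x31 0xD9 0xC1 0xCC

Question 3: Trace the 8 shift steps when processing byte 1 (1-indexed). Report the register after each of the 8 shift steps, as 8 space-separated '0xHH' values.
Register before byte 1: 0xAA
After XOR with byte 0x6E: 0xC4

Answer: 0x8F 0x19 0x32 0x64 0xC8 0x97 0x29 0x52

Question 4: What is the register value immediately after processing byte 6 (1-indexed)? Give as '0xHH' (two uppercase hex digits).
After byte 1 (0x6E): reg=0x52
After byte 2 (0x1F): reg=0xE4
After byte 3 (0xB1): reg=0xAC
After byte 4 (0xA7): reg=0x31
After byte 5 (0xC0): reg=0xD9
After byte 6 (0x41): reg=0xC1

Answer: 0xC1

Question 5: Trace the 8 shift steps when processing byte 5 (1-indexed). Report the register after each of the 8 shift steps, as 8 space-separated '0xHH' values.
Answer: 0xE5 0xCD 0x9D 0x3D 0x7A 0xF4 0xEF 0xD9

Derivation:
After byte 1 (0x6E): reg=0x52
After byte 2 (0x1F): reg=0xE4
After byte 3 (0xB1): reg=0xAC
After byte 4 (0xA7): reg=0x31
Register before byte 5: 0x31
After XOR with byte 0xC0: 0xF1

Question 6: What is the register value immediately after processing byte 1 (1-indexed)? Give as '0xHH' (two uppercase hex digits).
Answer: 0x52

Derivation:
After byte 1 (0x6E): reg=0x52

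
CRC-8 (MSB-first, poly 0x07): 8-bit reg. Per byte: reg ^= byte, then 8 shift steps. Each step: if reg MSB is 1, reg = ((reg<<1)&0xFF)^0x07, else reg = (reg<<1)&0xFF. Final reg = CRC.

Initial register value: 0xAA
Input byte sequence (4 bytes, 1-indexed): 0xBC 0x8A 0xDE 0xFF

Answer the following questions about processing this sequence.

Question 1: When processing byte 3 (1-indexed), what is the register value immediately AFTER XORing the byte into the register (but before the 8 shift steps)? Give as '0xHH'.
Register before byte 3: 0x96
Byte 3: 0xDE
0x96 XOR 0xDE = 0x48

Answer: 0x48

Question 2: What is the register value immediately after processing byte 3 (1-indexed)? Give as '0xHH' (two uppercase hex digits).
After byte 1 (0xBC): reg=0x62
After byte 2 (0x8A): reg=0x96
After byte 3 (0xDE): reg=0xFF

Answer: 0xFF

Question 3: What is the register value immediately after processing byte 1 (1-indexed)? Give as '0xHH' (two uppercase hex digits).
After byte 1 (0xBC): reg=0x62

Answer: 0x62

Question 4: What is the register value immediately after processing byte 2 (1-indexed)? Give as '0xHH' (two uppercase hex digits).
Answer: 0x96

Derivation:
After byte 1 (0xBC): reg=0x62
After byte 2 (0x8A): reg=0x96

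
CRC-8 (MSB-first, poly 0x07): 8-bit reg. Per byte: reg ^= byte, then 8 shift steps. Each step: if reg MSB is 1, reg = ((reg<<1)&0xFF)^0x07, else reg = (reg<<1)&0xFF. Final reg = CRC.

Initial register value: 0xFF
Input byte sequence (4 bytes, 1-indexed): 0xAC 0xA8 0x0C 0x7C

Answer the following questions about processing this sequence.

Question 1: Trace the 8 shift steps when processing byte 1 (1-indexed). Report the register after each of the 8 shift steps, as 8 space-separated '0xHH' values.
Register before byte 1: 0xFF
After XOR with byte 0xAC: 0x53

Answer: 0xA6 0x4B 0x96 0x2B 0x56 0xAC 0x5F 0xBE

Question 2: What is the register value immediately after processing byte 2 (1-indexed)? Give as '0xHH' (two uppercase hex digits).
Answer: 0x62

Derivation:
After byte 1 (0xAC): reg=0xBE
After byte 2 (0xA8): reg=0x62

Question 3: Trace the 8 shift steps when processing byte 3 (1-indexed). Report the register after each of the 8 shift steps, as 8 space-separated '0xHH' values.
Answer: 0xDC 0xBF 0x79 0xF2 0xE3 0xC1 0x85 0x0D

Derivation:
After byte 1 (0xAC): reg=0xBE
After byte 2 (0xA8): reg=0x62
Register before byte 3: 0x62
After XOR with byte 0x0C: 0x6E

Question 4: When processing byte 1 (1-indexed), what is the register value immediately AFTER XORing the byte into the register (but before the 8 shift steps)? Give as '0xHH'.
Answer: 0x53

Derivation:
Register before byte 1: 0xFF
Byte 1: 0xAC
0xFF XOR 0xAC = 0x53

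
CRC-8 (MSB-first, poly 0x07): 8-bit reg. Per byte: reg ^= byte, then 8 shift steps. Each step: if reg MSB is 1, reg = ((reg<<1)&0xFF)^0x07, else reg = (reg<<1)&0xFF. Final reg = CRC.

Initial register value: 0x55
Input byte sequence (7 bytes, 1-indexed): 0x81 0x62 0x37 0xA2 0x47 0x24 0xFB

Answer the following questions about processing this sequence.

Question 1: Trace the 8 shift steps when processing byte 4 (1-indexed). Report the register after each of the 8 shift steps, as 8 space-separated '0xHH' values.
Answer: 0xF8 0xF7 0xE9 0xD5 0xAD 0x5D 0xBA 0x73

Derivation:
After byte 1 (0x81): reg=0x22
After byte 2 (0x62): reg=0xC7
After byte 3 (0x37): reg=0xDE
Register before byte 4: 0xDE
After XOR with byte 0xA2: 0x7C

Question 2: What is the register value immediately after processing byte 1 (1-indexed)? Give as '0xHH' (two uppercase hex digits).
Answer: 0x22

Derivation:
After byte 1 (0x81): reg=0x22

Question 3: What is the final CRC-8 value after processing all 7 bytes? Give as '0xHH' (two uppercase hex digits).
Answer: 0x5F

Derivation:
After byte 1 (0x81): reg=0x22
After byte 2 (0x62): reg=0xC7
After byte 3 (0x37): reg=0xDE
After byte 4 (0xA2): reg=0x73
After byte 5 (0x47): reg=0x8C
After byte 6 (0x24): reg=0x51
After byte 7 (0xFB): reg=0x5F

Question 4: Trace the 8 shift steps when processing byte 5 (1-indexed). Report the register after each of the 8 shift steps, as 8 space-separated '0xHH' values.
After byte 1 (0x81): reg=0x22
After byte 2 (0x62): reg=0xC7
After byte 3 (0x37): reg=0xDE
After byte 4 (0xA2): reg=0x73
Register before byte 5: 0x73
After XOR with byte 0x47: 0x34

Answer: 0x68 0xD0 0xA7 0x49 0x92 0x23 0x46 0x8C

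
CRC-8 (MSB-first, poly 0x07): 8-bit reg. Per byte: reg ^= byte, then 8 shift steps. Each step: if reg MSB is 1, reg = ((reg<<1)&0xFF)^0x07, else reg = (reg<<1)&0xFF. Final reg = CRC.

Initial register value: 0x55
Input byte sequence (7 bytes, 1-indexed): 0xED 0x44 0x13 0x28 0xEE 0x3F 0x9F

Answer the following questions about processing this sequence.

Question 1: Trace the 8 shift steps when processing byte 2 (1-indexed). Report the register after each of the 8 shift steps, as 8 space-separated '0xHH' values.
Answer: 0xCA 0x93 0x21 0x42 0x84 0x0F 0x1E 0x3C

Derivation:
After byte 1 (0xED): reg=0x21
Register before byte 2: 0x21
After XOR with byte 0x44: 0x65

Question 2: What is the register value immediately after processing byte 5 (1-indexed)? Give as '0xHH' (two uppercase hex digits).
After byte 1 (0xED): reg=0x21
After byte 2 (0x44): reg=0x3C
After byte 3 (0x13): reg=0xCD
After byte 4 (0x28): reg=0xB5
After byte 5 (0xEE): reg=0x86

Answer: 0x86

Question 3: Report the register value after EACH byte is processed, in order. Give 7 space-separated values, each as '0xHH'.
0x21 0x3C 0xCD 0xB5 0x86 0x26 0x26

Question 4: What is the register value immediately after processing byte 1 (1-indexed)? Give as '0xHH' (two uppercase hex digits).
After byte 1 (0xED): reg=0x21

Answer: 0x21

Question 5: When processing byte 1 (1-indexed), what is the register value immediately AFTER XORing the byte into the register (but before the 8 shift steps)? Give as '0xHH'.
Answer: 0xB8

Derivation:
Register before byte 1: 0x55
Byte 1: 0xED
0x55 XOR 0xED = 0xB8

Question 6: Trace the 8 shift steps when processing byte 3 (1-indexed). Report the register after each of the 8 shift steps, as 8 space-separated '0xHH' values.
After byte 1 (0xED): reg=0x21
After byte 2 (0x44): reg=0x3C
Register before byte 3: 0x3C
After XOR with byte 0x13: 0x2F

Answer: 0x5E 0xBC 0x7F 0xFE 0xFB 0xF1 0xE5 0xCD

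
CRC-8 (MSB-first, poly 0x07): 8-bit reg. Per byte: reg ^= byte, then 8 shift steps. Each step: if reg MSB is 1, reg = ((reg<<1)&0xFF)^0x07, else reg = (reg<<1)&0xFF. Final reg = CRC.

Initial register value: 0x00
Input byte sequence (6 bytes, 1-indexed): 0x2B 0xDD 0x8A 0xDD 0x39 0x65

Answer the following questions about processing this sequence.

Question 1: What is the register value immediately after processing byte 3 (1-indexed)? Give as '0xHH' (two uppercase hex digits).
Answer: 0x43

Derivation:
After byte 1 (0x2B): reg=0xD1
After byte 2 (0xDD): reg=0x24
After byte 3 (0x8A): reg=0x43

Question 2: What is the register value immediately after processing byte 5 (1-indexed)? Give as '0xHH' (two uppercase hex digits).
Answer: 0x98

Derivation:
After byte 1 (0x2B): reg=0xD1
After byte 2 (0xDD): reg=0x24
After byte 3 (0x8A): reg=0x43
After byte 4 (0xDD): reg=0xD3
After byte 5 (0x39): reg=0x98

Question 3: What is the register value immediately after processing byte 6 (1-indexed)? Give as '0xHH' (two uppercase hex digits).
After byte 1 (0x2B): reg=0xD1
After byte 2 (0xDD): reg=0x24
After byte 3 (0x8A): reg=0x43
After byte 4 (0xDD): reg=0xD3
After byte 5 (0x39): reg=0x98
After byte 6 (0x65): reg=0xFD

Answer: 0xFD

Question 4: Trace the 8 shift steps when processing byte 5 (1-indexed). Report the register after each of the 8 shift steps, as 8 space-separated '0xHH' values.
After byte 1 (0x2B): reg=0xD1
After byte 2 (0xDD): reg=0x24
After byte 3 (0x8A): reg=0x43
After byte 4 (0xDD): reg=0xD3
Register before byte 5: 0xD3
After XOR with byte 0x39: 0xEA

Answer: 0xD3 0xA1 0x45 0x8A 0x13 0x26 0x4C 0x98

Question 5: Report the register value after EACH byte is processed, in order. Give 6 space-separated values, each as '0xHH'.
0xD1 0x24 0x43 0xD3 0x98 0xFD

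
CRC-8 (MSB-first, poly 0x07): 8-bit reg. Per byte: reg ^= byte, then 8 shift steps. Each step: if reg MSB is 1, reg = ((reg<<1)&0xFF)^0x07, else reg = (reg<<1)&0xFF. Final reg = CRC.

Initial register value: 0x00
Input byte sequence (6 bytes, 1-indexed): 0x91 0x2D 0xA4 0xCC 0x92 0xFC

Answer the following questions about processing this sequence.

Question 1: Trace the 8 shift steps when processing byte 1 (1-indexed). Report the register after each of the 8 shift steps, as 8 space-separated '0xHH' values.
Answer: 0x25 0x4A 0x94 0x2F 0x5E 0xBC 0x7F 0xFE

Derivation:
Register before byte 1: 0x00
After XOR with byte 0x91: 0x91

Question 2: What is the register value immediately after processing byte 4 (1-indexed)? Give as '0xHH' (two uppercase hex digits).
After byte 1 (0x91): reg=0xFE
After byte 2 (0x2D): reg=0x37
After byte 3 (0xA4): reg=0xF0
After byte 4 (0xCC): reg=0xB4

Answer: 0xB4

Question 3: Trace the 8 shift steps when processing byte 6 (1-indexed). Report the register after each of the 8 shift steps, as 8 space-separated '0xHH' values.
After byte 1 (0x91): reg=0xFE
After byte 2 (0x2D): reg=0x37
After byte 3 (0xA4): reg=0xF0
After byte 4 (0xCC): reg=0xB4
After byte 5 (0x92): reg=0xF2
Register before byte 6: 0xF2
After XOR with byte 0xFC: 0x0E

Answer: 0x1C 0x38 0x70 0xE0 0xC7 0x89 0x15 0x2A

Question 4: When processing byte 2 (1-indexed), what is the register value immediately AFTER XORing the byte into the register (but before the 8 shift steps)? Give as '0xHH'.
Register before byte 2: 0xFE
Byte 2: 0x2D
0xFE XOR 0x2D = 0xD3

Answer: 0xD3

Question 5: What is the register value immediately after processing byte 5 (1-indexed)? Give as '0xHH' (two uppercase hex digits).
After byte 1 (0x91): reg=0xFE
After byte 2 (0x2D): reg=0x37
After byte 3 (0xA4): reg=0xF0
After byte 4 (0xCC): reg=0xB4
After byte 5 (0x92): reg=0xF2

Answer: 0xF2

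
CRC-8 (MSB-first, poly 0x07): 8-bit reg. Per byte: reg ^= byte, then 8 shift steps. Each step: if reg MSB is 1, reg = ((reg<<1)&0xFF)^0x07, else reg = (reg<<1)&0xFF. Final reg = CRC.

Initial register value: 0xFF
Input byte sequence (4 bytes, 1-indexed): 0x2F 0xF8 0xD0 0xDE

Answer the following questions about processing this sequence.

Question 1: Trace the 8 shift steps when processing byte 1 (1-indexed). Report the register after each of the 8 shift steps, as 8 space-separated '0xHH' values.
Register before byte 1: 0xFF
After XOR with byte 0x2F: 0xD0

Answer: 0xA7 0x49 0x92 0x23 0x46 0x8C 0x1F 0x3E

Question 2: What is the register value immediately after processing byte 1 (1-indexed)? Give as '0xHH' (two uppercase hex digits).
After byte 1 (0x2F): reg=0x3E

Answer: 0x3E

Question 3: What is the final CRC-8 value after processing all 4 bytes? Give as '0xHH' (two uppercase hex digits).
Answer: 0x5E

Derivation:
After byte 1 (0x2F): reg=0x3E
After byte 2 (0xF8): reg=0x5C
After byte 3 (0xD0): reg=0xAD
After byte 4 (0xDE): reg=0x5E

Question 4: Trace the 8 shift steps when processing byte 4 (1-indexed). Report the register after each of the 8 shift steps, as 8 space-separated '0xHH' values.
Answer: 0xE6 0xCB 0x91 0x25 0x4A 0x94 0x2F 0x5E

Derivation:
After byte 1 (0x2F): reg=0x3E
After byte 2 (0xF8): reg=0x5C
After byte 3 (0xD0): reg=0xAD
Register before byte 4: 0xAD
After XOR with byte 0xDE: 0x73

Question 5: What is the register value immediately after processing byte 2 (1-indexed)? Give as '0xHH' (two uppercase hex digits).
Answer: 0x5C

Derivation:
After byte 1 (0x2F): reg=0x3E
After byte 2 (0xF8): reg=0x5C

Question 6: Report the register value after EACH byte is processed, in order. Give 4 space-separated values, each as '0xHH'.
0x3E 0x5C 0xAD 0x5E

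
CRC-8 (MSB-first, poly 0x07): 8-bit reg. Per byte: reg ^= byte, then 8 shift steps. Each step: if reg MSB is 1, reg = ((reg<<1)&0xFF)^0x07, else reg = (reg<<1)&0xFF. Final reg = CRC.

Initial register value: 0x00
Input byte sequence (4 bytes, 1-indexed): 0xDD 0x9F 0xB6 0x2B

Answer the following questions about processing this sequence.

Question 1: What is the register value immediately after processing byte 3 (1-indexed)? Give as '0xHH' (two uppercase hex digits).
After byte 1 (0xDD): reg=0x1D
After byte 2 (0x9F): reg=0x87
After byte 3 (0xB6): reg=0x97

Answer: 0x97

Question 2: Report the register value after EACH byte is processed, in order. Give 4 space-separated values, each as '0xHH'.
0x1D 0x87 0x97 0x3D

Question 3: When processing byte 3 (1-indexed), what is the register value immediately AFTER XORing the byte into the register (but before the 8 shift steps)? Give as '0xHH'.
Register before byte 3: 0x87
Byte 3: 0xB6
0x87 XOR 0xB6 = 0x31

Answer: 0x31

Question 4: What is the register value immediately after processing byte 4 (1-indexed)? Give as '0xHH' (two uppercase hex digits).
Answer: 0x3D

Derivation:
After byte 1 (0xDD): reg=0x1D
After byte 2 (0x9F): reg=0x87
After byte 3 (0xB6): reg=0x97
After byte 4 (0x2B): reg=0x3D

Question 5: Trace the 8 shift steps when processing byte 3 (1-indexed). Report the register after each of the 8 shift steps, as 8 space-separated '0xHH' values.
Answer: 0x62 0xC4 0x8F 0x19 0x32 0x64 0xC8 0x97

Derivation:
After byte 1 (0xDD): reg=0x1D
After byte 2 (0x9F): reg=0x87
Register before byte 3: 0x87
After XOR with byte 0xB6: 0x31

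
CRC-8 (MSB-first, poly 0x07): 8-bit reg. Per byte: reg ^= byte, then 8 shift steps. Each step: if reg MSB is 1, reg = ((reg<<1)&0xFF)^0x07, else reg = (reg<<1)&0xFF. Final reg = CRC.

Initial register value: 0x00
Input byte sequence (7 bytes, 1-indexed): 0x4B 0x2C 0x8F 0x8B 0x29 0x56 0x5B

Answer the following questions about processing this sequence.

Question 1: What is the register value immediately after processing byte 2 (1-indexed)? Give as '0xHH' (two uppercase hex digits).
After byte 1 (0x4B): reg=0xF6
After byte 2 (0x2C): reg=0x08

Answer: 0x08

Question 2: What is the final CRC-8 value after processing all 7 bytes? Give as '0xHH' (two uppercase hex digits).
After byte 1 (0x4B): reg=0xF6
After byte 2 (0x2C): reg=0x08
After byte 3 (0x8F): reg=0x9C
After byte 4 (0x8B): reg=0x65
After byte 5 (0x29): reg=0xE3
After byte 6 (0x56): reg=0x02
After byte 7 (0x5B): reg=0x88

Answer: 0x88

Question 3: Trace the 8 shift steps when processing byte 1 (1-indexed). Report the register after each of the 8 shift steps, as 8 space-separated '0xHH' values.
Register before byte 1: 0x00
After XOR with byte 0x4B: 0x4B

Answer: 0x96 0x2B 0x56 0xAC 0x5F 0xBE 0x7B 0xF6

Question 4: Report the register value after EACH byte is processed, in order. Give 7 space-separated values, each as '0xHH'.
0xF6 0x08 0x9C 0x65 0xE3 0x02 0x88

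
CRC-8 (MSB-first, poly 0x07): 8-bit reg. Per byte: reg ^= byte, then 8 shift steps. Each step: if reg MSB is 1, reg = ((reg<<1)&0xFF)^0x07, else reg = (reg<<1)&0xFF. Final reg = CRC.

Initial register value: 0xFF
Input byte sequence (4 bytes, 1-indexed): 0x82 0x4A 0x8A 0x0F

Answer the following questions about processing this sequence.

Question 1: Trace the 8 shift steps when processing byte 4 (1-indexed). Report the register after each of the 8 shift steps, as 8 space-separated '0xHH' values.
After byte 1 (0x82): reg=0x74
After byte 2 (0x4A): reg=0xBA
After byte 3 (0x8A): reg=0x90
Register before byte 4: 0x90
After XOR with byte 0x0F: 0x9F

Answer: 0x39 0x72 0xE4 0xCF 0x99 0x35 0x6A 0xD4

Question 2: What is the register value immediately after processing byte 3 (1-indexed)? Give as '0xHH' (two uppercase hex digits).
Answer: 0x90

Derivation:
After byte 1 (0x82): reg=0x74
After byte 2 (0x4A): reg=0xBA
After byte 3 (0x8A): reg=0x90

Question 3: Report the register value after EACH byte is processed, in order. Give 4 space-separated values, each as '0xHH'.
0x74 0xBA 0x90 0xD4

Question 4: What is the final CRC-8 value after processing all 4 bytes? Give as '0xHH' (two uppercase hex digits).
Answer: 0xD4

Derivation:
After byte 1 (0x82): reg=0x74
After byte 2 (0x4A): reg=0xBA
After byte 3 (0x8A): reg=0x90
After byte 4 (0x0F): reg=0xD4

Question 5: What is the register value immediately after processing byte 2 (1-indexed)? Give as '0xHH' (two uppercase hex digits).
Answer: 0xBA

Derivation:
After byte 1 (0x82): reg=0x74
After byte 2 (0x4A): reg=0xBA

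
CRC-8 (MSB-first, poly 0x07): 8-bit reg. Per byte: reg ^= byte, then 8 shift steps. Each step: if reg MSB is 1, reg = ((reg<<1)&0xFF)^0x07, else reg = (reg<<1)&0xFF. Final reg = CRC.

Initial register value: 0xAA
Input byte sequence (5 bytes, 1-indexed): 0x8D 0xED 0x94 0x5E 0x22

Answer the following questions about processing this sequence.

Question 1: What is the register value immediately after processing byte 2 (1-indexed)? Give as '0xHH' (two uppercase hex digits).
Answer: 0x48

Derivation:
After byte 1 (0x8D): reg=0xF5
After byte 2 (0xED): reg=0x48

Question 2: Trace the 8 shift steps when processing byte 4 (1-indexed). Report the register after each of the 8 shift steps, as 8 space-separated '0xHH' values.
Answer: 0x88 0x17 0x2E 0x5C 0xB8 0x77 0xEE 0xDB

Derivation:
After byte 1 (0x8D): reg=0xF5
After byte 2 (0xED): reg=0x48
After byte 3 (0x94): reg=0x1A
Register before byte 4: 0x1A
After XOR with byte 0x5E: 0x44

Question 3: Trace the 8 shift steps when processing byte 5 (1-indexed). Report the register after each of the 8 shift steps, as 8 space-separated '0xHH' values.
Answer: 0xF5 0xED 0xDD 0xBD 0x7D 0xFA 0xF3 0xE1

Derivation:
After byte 1 (0x8D): reg=0xF5
After byte 2 (0xED): reg=0x48
After byte 3 (0x94): reg=0x1A
After byte 4 (0x5E): reg=0xDB
Register before byte 5: 0xDB
After XOR with byte 0x22: 0xF9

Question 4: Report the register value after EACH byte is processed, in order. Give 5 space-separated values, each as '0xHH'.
0xF5 0x48 0x1A 0xDB 0xE1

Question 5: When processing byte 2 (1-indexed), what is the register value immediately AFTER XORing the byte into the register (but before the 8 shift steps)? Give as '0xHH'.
Register before byte 2: 0xF5
Byte 2: 0xED
0xF5 XOR 0xED = 0x18

Answer: 0x18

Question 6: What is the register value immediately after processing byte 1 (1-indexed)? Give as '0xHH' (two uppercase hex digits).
After byte 1 (0x8D): reg=0xF5

Answer: 0xF5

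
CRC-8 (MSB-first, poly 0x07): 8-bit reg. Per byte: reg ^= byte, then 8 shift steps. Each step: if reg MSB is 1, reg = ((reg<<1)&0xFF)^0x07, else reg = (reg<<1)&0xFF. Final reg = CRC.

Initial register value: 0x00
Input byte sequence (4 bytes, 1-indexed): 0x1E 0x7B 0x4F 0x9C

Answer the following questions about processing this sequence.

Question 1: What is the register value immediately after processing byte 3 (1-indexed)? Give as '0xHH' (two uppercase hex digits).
Answer: 0x51

Derivation:
After byte 1 (0x1E): reg=0x5A
After byte 2 (0x7B): reg=0xE7
After byte 3 (0x4F): reg=0x51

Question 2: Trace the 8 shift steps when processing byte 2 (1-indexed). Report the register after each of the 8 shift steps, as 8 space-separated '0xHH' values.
After byte 1 (0x1E): reg=0x5A
Register before byte 2: 0x5A
After XOR with byte 0x7B: 0x21

Answer: 0x42 0x84 0x0F 0x1E 0x3C 0x78 0xF0 0xE7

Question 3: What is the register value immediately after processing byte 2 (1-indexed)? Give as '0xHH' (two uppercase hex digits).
After byte 1 (0x1E): reg=0x5A
After byte 2 (0x7B): reg=0xE7

Answer: 0xE7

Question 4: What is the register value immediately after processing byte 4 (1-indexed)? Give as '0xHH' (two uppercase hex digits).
After byte 1 (0x1E): reg=0x5A
After byte 2 (0x7B): reg=0xE7
After byte 3 (0x4F): reg=0x51
After byte 4 (0x9C): reg=0x6D

Answer: 0x6D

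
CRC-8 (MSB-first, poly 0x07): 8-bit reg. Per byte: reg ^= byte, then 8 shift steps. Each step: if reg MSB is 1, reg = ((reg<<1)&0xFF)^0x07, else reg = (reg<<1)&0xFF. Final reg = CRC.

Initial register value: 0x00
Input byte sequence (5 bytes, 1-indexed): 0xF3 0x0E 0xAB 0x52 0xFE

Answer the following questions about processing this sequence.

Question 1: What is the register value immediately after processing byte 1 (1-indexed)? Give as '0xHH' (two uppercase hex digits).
Answer: 0xD7

Derivation:
After byte 1 (0xF3): reg=0xD7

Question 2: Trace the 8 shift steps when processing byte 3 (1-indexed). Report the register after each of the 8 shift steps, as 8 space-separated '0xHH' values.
Answer: 0x53 0xA6 0x4B 0x96 0x2B 0x56 0xAC 0x5F

Derivation:
After byte 1 (0xF3): reg=0xD7
After byte 2 (0x0E): reg=0x01
Register before byte 3: 0x01
After XOR with byte 0xAB: 0xAA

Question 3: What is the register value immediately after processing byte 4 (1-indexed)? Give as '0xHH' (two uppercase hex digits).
Answer: 0x23

Derivation:
After byte 1 (0xF3): reg=0xD7
After byte 2 (0x0E): reg=0x01
After byte 3 (0xAB): reg=0x5F
After byte 4 (0x52): reg=0x23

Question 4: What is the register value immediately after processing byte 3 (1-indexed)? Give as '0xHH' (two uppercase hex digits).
After byte 1 (0xF3): reg=0xD7
After byte 2 (0x0E): reg=0x01
After byte 3 (0xAB): reg=0x5F

Answer: 0x5F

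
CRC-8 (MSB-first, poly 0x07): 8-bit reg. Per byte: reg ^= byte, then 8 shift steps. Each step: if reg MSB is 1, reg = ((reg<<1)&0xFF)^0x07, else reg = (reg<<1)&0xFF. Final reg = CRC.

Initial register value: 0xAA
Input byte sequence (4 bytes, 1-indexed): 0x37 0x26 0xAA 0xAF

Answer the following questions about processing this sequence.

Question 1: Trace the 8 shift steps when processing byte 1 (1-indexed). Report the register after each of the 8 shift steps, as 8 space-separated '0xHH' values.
Answer: 0x3D 0x7A 0xF4 0xEF 0xD9 0xB5 0x6D 0xDA

Derivation:
Register before byte 1: 0xAA
After XOR with byte 0x37: 0x9D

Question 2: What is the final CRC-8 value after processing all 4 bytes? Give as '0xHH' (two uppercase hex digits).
Answer: 0x48

Derivation:
After byte 1 (0x37): reg=0xDA
After byte 2 (0x26): reg=0xFA
After byte 3 (0xAA): reg=0xB7
After byte 4 (0xAF): reg=0x48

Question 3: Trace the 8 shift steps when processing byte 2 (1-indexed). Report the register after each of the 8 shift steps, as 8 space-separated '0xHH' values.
After byte 1 (0x37): reg=0xDA
Register before byte 2: 0xDA
After XOR with byte 0x26: 0xFC

Answer: 0xFF 0xF9 0xF5 0xED 0xDD 0xBD 0x7D 0xFA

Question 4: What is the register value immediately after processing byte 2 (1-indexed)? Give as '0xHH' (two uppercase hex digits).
After byte 1 (0x37): reg=0xDA
After byte 2 (0x26): reg=0xFA

Answer: 0xFA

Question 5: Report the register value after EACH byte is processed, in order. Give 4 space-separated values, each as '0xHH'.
0xDA 0xFA 0xB7 0x48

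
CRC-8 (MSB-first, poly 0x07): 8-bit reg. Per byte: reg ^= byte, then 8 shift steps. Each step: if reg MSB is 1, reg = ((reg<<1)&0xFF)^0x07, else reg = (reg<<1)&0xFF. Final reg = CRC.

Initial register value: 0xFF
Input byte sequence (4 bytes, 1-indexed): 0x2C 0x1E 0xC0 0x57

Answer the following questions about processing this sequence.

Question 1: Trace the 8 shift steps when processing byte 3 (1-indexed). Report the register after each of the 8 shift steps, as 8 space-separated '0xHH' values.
Answer: 0x3E 0x7C 0xF8 0xF7 0xE9 0xD5 0xAD 0x5D

Derivation:
After byte 1 (0x2C): reg=0x37
After byte 2 (0x1E): reg=0xDF
Register before byte 3: 0xDF
After XOR with byte 0xC0: 0x1F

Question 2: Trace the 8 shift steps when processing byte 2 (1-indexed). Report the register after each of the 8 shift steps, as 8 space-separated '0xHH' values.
Answer: 0x52 0xA4 0x4F 0x9E 0x3B 0x76 0xEC 0xDF

Derivation:
After byte 1 (0x2C): reg=0x37
Register before byte 2: 0x37
After XOR with byte 0x1E: 0x29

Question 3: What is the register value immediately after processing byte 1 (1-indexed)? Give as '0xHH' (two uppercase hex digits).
After byte 1 (0x2C): reg=0x37

Answer: 0x37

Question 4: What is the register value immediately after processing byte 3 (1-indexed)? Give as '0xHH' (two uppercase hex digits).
After byte 1 (0x2C): reg=0x37
After byte 2 (0x1E): reg=0xDF
After byte 3 (0xC0): reg=0x5D

Answer: 0x5D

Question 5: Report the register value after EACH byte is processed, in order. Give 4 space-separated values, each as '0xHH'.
0x37 0xDF 0x5D 0x36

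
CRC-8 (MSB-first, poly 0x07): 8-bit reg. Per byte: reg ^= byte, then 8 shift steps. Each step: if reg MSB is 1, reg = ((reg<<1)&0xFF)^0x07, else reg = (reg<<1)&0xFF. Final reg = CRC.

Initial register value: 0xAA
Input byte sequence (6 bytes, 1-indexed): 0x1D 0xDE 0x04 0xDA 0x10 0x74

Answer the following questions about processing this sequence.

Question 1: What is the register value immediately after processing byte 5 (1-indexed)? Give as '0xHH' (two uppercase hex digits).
After byte 1 (0x1D): reg=0x0C
After byte 2 (0xDE): reg=0x30
After byte 3 (0x04): reg=0x8C
After byte 4 (0xDA): reg=0xA5
After byte 5 (0x10): reg=0x02

Answer: 0x02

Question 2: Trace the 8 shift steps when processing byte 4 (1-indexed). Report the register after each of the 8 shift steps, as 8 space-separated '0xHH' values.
After byte 1 (0x1D): reg=0x0C
After byte 2 (0xDE): reg=0x30
After byte 3 (0x04): reg=0x8C
Register before byte 4: 0x8C
After XOR with byte 0xDA: 0x56

Answer: 0xAC 0x5F 0xBE 0x7B 0xF6 0xEB 0xD1 0xA5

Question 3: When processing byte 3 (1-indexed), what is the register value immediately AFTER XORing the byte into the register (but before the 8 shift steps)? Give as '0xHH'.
Answer: 0x34

Derivation:
Register before byte 3: 0x30
Byte 3: 0x04
0x30 XOR 0x04 = 0x34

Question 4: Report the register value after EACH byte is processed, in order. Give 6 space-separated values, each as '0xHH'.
0x0C 0x30 0x8C 0xA5 0x02 0x45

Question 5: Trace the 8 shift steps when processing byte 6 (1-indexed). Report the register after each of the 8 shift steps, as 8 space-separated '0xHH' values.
After byte 1 (0x1D): reg=0x0C
After byte 2 (0xDE): reg=0x30
After byte 3 (0x04): reg=0x8C
After byte 4 (0xDA): reg=0xA5
After byte 5 (0x10): reg=0x02
Register before byte 6: 0x02
After XOR with byte 0x74: 0x76

Answer: 0xEC 0xDF 0xB9 0x75 0xEA 0xD3 0xA1 0x45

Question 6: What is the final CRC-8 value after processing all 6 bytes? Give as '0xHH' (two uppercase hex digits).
After byte 1 (0x1D): reg=0x0C
After byte 2 (0xDE): reg=0x30
After byte 3 (0x04): reg=0x8C
After byte 4 (0xDA): reg=0xA5
After byte 5 (0x10): reg=0x02
After byte 6 (0x74): reg=0x45

Answer: 0x45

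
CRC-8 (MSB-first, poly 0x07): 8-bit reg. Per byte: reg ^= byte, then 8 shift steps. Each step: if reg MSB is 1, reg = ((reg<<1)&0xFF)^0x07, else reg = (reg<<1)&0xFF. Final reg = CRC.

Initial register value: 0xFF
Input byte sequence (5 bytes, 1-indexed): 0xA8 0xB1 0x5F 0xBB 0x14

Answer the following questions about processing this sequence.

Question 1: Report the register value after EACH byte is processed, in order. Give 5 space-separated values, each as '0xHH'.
0xA2 0x79 0xF2 0xF8 0x8A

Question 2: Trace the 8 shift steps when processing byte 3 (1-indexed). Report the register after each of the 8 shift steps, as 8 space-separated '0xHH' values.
Answer: 0x4C 0x98 0x37 0x6E 0xDC 0xBF 0x79 0xF2

Derivation:
After byte 1 (0xA8): reg=0xA2
After byte 2 (0xB1): reg=0x79
Register before byte 3: 0x79
After XOR with byte 0x5F: 0x26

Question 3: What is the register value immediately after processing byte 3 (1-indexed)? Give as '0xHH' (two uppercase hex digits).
After byte 1 (0xA8): reg=0xA2
After byte 2 (0xB1): reg=0x79
After byte 3 (0x5F): reg=0xF2

Answer: 0xF2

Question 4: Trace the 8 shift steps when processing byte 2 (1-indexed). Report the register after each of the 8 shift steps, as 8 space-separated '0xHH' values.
After byte 1 (0xA8): reg=0xA2
Register before byte 2: 0xA2
After XOR with byte 0xB1: 0x13

Answer: 0x26 0x4C 0x98 0x37 0x6E 0xDC 0xBF 0x79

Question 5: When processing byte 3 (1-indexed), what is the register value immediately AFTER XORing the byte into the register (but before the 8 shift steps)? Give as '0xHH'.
Answer: 0x26

Derivation:
Register before byte 3: 0x79
Byte 3: 0x5F
0x79 XOR 0x5F = 0x26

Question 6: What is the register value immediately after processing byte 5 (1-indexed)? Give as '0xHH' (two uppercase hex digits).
After byte 1 (0xA8): reg=0xA2
After byte 2 (0xB1): reg=0x79
After byte 3 (0x5F): reg=0xF2
After byte 4 (0xBB): reg=0xF8
After byte 5 (0x14): reg=0x8A

Answer: 0x8A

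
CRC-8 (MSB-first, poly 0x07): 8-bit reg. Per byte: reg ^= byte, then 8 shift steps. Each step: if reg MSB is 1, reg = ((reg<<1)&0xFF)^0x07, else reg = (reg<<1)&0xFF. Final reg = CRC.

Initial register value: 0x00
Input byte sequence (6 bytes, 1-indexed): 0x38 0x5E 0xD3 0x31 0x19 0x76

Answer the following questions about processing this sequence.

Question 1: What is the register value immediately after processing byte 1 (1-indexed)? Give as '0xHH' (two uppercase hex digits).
Answer: 0xA8

Derivation:
After byte 1 (0x38): reg=0xA8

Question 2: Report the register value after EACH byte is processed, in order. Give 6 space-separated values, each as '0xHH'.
0xA8 0xCC 0x5D 0x03 0x46 0x90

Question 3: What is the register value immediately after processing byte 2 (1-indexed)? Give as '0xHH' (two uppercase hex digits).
Answer: 0xCC

Derivation:
After byte 1 (0x38): reg=0xA8
After byte 2 (0x5E): reg=0xCC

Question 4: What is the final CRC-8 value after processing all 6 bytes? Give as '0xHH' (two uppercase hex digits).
After byte 1 (0x38): reg=0xA8
After byte 2 (0x5E): reg=0xCC
After byte 3 (0xD3): reg=0x5D
After byte 4 (0x31): reg=0x03
After byte 5 (0x19): reg=0x46
After byte 6 (0x76): reg=0x90

Answer: 0x90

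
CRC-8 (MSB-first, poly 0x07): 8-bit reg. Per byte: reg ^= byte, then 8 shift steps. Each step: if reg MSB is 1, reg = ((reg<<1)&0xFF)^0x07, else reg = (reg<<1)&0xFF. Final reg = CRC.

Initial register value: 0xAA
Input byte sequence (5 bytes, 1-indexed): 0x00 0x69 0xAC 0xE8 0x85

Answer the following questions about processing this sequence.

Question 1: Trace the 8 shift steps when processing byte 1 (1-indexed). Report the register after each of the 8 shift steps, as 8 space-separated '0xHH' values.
Answer: 0x53 0xA6 0x4B 0x96 0x2B 0x56 0xAC 0x5F

Derivation:
Register before byte 1: 0xAA
After XOR with byte 0x00: 0xAA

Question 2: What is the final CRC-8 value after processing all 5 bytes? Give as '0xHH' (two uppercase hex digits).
After byte 1 (0x00): reg=0x5F
After byte 2 (0x69): reg=0x82
After byte 3 (0xAC): reg=0xCA
After byte 4 (0xE8): reg=0xEE
After byte 5 (0x85): reg=0x16

Answer: 0x16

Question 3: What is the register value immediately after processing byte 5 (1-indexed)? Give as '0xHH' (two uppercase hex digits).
After byte 1 (0x00): reg=0x5F
After byte 2 (0x69): reg=0x82
After byte 3 (0xAC): reg=0xCA
After byte 4 (0xE8): reg=0xEE
After byte 5 (0x85): reg=0x16

Answer: 0x16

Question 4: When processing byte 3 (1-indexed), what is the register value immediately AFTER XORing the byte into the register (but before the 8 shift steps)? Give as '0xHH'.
Answer: 0x2E

Derivation:
Register before byte 3: 0x82
Byte 3: 0xAC
0x82 XOR 0xAC = 0x2E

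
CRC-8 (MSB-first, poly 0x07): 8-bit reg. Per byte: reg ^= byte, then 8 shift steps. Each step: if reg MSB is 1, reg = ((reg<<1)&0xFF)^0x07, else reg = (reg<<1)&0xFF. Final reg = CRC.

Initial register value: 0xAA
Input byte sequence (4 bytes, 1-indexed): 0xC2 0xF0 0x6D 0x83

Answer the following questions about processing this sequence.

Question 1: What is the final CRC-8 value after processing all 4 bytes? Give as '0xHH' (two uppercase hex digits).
Answer: 0x15

Derivation:
After byte 1 (0xC2): reg=0x1F
After byte 2 (0xF0): reg=0x83
After byte 3 (0x6D): reg=0x84
After byte 4 (0x83): reg=0x15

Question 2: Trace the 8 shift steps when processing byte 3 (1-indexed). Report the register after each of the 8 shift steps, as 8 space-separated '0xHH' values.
Answer: 0xDB 0xB1 0x65 0xCA 0x93 0x21 0x42 0x84

Derivation:
After byte 1 (0xC2): reg=0x1F
After byte 2 (0xF0): reg=0x83
Register before byte 3: 0x83
After XOR with byte 0x6D: 0xEE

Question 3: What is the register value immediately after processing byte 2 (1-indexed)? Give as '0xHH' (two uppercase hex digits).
After byte 1 (0xC2): reg=0x1F
After byte 2 (0xF0): reg=0x83

Answer: 0x83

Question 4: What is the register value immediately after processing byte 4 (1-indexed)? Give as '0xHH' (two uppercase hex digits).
Answer: 0x15

Derivation:
After byte 1 (0xC2): reg=0x1F
After byte 2 (0xF0): reg=0x83
After byte 3 (0x6D): reg=0x84
After byte 4 (0x83): reg=0x15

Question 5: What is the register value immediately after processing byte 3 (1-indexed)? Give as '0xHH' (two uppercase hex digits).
After byte 1 (0xC2): reg=0x1F
After byte 2 (0xF0): reg=0x83
After byte 3 (0x6D): reg=0x84

Answer: 0x84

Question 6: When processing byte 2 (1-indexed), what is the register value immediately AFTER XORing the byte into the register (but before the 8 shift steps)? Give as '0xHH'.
Answer: 0xEF

Derivation:
Register before byte 2: 0x1F
Byte 2: 0xF0
0x1F XOR 0xF0 = 0xEF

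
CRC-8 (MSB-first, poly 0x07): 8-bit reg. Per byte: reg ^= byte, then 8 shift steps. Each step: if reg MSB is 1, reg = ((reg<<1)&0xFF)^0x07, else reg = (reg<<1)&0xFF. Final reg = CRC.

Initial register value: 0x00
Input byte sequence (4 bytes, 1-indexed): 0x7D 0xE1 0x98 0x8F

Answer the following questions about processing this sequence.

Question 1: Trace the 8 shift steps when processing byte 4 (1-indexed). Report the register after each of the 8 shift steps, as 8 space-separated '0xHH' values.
After byte 1 (0x7D): reg=0x74
After byte 2 (0xE1): reg=0xE2
After byte 3 (0x98): reg=0x61
Register before byte 4: 0x61
After XOR with byte 0x8F: 0xEE

Answer: 0xDB 0xB1 0x65 0xCA 0x93 0x21 0x42 0x84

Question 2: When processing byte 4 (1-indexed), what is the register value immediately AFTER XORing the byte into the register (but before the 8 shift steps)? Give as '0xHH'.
Answer: 0xEE

Derivation:
Register before byte 4: 0x61
Byte 4: 0x8F
0x61 XOR 0x8F = 0xEE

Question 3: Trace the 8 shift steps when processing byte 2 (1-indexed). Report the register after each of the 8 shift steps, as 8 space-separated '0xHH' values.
Answer: 0x2D 0x5A 0xB4 0x6F 0xDE 0xBB 0x71 0xE2

Derivation:
After byte 1 (0x7D): reg=0x74
Register before byte 2: 0x74
After XOR with byte 0xE1: 0x95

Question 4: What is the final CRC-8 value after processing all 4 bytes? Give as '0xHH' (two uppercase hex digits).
Answer: 0x84

Derivation:
After byte 1 (0x7D): reg=0x74
After byte 2 (0xE1): reg=0xE2
After byte 3 (0x98): reg=0x61
After byte 4 (0x8F): reg=0x84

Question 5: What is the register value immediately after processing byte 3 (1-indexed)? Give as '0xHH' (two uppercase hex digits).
After byte 1 (0x7D): reg=0x74
After byte 2 (0xE1): reg=0xE2
After byte 3 (0x98): reg=0x61

Answer: 0x61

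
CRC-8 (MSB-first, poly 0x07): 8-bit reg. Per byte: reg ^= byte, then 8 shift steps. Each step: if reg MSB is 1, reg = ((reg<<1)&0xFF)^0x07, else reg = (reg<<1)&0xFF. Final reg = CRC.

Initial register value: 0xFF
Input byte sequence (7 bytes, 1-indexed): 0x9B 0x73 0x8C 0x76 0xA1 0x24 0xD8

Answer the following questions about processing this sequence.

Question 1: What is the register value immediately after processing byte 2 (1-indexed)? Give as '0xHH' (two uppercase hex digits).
After byte 1 (0x9B): reg=0x3B
After byte 2 (0x73): reg=0xFF

Answer: 0xFF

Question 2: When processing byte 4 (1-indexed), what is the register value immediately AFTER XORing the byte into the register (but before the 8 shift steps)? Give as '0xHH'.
Answer: 0x28

Derivation:
Register before byte 4: 0x5E
Byte 4: 0x76
0x5E XOR 0x76 = 0x28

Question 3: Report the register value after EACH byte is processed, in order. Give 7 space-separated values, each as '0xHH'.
0x3B 0xFF 0x5E 0xD8 0x68 0xE3 0xA1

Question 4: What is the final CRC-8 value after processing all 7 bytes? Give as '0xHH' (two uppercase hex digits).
Answer: 0xA1

Derivation:
After byte 1 (0x9B): reg=0x3B
After byte 2 (0x73): reg=0xFF
After byte 3 (0x8C): reg=0x5E
After byte 4 (0x76): reg=0xD8
After byte 5 (0xA1): reg=0x68
After byte 6 (0x24): reg=0xE3
After byte 7 (0xD8): reg=0xA1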